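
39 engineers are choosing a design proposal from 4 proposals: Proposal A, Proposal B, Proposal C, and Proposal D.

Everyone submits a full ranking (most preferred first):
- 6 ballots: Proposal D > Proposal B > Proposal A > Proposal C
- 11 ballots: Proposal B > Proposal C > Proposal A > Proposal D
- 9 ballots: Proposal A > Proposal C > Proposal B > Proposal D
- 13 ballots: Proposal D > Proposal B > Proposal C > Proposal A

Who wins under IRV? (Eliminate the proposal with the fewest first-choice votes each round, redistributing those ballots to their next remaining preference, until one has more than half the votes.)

Proposal B

Round 1: Proposal A 9, Proposal B 11, Proposal C 0, Proposal D 19. Proposal C eliminated.
Round 2: Proposal A 9, Proposal B 11, Proposal D 19. Proposal A eliminated.
Round 3: Proposal B 20, Proposal D 19. Proposal B has a majority (≥20).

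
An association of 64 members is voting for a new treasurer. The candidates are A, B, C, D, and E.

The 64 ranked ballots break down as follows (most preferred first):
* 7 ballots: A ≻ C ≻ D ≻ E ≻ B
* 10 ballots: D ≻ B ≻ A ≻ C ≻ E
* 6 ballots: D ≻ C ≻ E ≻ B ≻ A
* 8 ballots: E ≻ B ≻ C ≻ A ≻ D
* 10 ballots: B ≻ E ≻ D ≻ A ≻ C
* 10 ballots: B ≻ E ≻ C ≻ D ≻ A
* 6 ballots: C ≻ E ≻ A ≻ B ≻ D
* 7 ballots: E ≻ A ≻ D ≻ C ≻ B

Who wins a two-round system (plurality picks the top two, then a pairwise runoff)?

B

Round 1 first-place votes: A 7, B 20, C 6, D 16, E 15. B and D advance.
Runoff: B is ranked above D on 34 ballots, D above B on 30.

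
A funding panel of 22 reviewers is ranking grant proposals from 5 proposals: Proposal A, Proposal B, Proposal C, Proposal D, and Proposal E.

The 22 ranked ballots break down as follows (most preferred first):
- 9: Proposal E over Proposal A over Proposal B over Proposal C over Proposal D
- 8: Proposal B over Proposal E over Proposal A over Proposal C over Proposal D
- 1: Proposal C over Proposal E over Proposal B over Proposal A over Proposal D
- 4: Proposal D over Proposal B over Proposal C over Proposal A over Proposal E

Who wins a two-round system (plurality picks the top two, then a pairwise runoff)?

Round 1 first-place votes: Proposal A 0, Proposal B 8, Proposal C 1, Proposal D 4, Proposal E 9. Proposal E and Proposal B advance.
Runoff: Proposal E is ranked above Proposal B on 10 ballots, Proposal B above Proposal E on 12.

Proposal B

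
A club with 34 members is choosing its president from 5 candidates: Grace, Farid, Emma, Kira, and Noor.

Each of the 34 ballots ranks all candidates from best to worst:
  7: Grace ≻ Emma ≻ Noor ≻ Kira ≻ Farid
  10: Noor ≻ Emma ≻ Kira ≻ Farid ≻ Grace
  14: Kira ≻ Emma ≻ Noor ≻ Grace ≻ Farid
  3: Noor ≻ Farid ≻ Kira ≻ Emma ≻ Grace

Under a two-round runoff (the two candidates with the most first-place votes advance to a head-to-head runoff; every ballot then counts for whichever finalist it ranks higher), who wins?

Round 1 first-place votes: Grace 7, Farid 0, Emma 0, Kira 14, Noor 13. Kira and Noor advance.
Runoff: Kira is ranked above Noor on 14 ballots, Noor above Kira on 20.

Noor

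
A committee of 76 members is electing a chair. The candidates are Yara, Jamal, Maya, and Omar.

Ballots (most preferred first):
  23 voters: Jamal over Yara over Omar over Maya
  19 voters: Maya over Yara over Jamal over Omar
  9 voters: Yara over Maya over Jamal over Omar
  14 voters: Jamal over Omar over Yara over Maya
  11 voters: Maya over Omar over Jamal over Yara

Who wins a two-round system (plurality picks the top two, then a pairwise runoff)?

Round 1 first-place votes: Yara 9, Jamal 37, Maya 30, Omar 0. Jamal and Maya advance.
Runoff: Jamal is ranked above Maya on 37 ballots, Maya above Jamal on 39.

Maya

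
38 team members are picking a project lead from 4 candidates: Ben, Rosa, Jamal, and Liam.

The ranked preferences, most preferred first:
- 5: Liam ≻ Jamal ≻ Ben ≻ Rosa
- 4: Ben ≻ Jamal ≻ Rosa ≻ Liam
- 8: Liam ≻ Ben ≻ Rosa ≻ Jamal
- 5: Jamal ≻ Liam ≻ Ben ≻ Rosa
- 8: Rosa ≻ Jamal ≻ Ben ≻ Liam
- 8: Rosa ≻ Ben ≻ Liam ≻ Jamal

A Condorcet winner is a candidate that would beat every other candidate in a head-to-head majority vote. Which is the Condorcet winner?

Ben vs Rosa: 22–16
Ben vs Jamal: 20–18
Ben vs Liam: 20–18
Ben beats every other candidate.

Ben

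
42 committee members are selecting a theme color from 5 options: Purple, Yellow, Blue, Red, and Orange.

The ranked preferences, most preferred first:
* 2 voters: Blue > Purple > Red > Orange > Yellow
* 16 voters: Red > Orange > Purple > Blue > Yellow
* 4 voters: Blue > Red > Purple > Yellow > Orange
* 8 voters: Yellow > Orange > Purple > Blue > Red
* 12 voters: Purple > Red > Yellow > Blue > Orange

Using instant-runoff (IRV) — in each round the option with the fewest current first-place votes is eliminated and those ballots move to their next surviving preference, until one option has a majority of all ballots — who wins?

Purple

Round 1: Purple 12, Yellow 8, Blue 6, Red 16, Orange 0. Orange eliminated.
Round 2: Purple 12, Yellow 8, Blue 6, Red 16. Blue eliminated.
Round 3: Purple 14, Yellow 8, Red 20. Yellow eliminated.
Round 4: Purple 22, Red 20. Purple has a majority (≥22).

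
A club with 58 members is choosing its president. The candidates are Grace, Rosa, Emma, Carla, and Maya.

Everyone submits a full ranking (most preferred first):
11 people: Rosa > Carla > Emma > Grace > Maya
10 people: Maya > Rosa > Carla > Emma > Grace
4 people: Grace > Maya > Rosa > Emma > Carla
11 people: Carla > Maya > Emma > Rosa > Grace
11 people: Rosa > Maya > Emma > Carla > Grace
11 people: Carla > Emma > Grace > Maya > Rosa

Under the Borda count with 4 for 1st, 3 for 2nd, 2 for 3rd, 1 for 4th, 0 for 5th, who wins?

Grace: 11×1 + 10×0 + 4×4 + 11×0 + 11×0 + 11×2 = 49
Rosa: 11×4 + 10×3 + 4×2 + 11×1 + 11×4 + 11×0 = 137
Emma: 11×2 + 10×1 + 4×1 + 11×2 + 11×2 + 11×3 = 113
Carla: 11×3 + 10×2 + 4×0 + 11×4 + 11×1 + 11×4 = 152
Maya: 11×0 + 10×4 + 4×3 + 11×3 + 11×3 + 11×1 = 129

Carla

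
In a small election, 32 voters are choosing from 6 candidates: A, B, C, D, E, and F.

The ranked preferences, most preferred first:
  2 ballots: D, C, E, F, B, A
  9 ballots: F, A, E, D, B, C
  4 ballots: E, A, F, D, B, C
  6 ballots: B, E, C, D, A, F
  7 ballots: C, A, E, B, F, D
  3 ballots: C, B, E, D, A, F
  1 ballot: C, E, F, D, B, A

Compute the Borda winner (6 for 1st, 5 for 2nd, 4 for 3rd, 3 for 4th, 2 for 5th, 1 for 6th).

A: 2×1 + 9×5 + 4×5 + 6×2 + 7×5 + 3×2 + 1×1 = 121
B: 2×2 + 9×2 + 4×2 + 6×6 + 7×3 + 3×5 + 1×2 = 104
C: 2×5 + 9×1 + 4×1 + 6×4 + 7×6 + 3×6 + 1×6 = 113
D: 2×6 + 9×3 + 4×3 + 6×3 + 7×1 + 3×3 + 1×3 = 88
E: 2×4 + 9×4 + 4×6 + 6×5 + 7×4 + 3×4 + 1×5 = 143
F: 2×3 + 9×6 + 4×4 + 6×1 + 7×2 + 3×1 + 1×4 = 103

E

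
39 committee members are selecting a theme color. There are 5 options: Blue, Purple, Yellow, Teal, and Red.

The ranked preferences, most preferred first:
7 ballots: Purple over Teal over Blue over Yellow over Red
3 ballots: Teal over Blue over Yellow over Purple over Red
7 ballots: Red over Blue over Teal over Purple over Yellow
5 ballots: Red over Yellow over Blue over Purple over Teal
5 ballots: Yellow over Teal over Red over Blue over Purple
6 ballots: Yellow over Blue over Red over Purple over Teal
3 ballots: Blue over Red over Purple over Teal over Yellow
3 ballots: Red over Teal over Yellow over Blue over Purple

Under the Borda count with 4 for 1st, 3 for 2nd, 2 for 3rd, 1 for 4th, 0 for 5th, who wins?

Blue: 7×2 + 3×3 + 7×3 + 5×2 + 5×1 + 6×3 + 3×4 + 3×1 = 92
Purple: 7×4 + 3×1 + 7×1 + 5×1 + 5×0 + 6×1 + 3×2 + 3×0 = 55
Yellow: 7×1 + 3×2 + 7×0 + 5×3 + 5×4 + 6×4 + 3×0 + 3×2 = 78
Teal: 7×3 + 3×4 + 7×2 + 5×0 + 5×3 + 6×0 + 3×1 + 3×3 = 74
Red: 7×0 + 3×0 + 7×4 + 5×4 + 5×2 + 6×2 + 3×3 + 3×4 = 91

Blue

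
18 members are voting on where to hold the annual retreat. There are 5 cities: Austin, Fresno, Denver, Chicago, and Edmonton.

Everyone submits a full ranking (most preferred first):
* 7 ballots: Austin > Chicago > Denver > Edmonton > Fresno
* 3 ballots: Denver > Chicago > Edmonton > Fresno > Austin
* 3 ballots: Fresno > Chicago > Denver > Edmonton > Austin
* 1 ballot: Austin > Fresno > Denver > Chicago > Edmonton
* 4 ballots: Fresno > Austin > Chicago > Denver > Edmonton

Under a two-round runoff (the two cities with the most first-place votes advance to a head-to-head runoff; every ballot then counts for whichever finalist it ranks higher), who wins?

Fresno

Round 1 first-place votes: Austin 8, Fresno 7, Denver 3, Chicago 0, Edmonton 0. Austin and Fresno advance.
Runoff: Austin is ranked above Fresno on 8 ballots, Fresno above Austin on 10.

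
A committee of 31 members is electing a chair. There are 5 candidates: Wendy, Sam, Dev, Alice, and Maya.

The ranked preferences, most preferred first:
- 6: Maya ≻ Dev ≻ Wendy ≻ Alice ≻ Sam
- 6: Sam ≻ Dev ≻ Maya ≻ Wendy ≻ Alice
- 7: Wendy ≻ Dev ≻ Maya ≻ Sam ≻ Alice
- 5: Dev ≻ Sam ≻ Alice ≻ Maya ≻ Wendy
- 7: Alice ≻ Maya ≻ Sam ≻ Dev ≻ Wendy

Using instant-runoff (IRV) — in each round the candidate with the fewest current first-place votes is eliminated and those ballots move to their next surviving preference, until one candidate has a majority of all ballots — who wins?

Round 1: Wendy 7, Sam 6, Dev 5, Alice 7, Maya 6. Dev eliminated.
Round 2: Wendy 7, Sam 11, Alice 7, Maya 6. Maya eliminated.
Round 3: Wendy 13, Sam 11, Alice 7. Alice eliminated.
Round 4: Wendy 13, Sam 18. Sam has a majority (≥16).

Sam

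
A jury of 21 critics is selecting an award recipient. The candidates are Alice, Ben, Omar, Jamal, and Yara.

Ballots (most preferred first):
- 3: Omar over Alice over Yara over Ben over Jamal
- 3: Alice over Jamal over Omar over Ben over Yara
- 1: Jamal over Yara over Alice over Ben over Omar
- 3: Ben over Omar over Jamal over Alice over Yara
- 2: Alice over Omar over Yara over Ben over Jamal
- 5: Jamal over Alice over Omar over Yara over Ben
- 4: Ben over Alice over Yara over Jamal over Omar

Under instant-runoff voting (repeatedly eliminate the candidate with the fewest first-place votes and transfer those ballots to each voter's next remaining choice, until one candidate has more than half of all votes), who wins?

Alice

Round 1: Alice 5, Ben 7, Omar 3, Jamal 6, Yara 0. Yara eliminated.
Round 2: Alice 5, Ben 7, Omar 3, Jamal 6. Omar eliminated.
Round 3: Alice 8, Ben 7, Jamal 6. Jamal eliminated.
Round 4: Alice 14, Ben 7. Alice has a majority (≥11).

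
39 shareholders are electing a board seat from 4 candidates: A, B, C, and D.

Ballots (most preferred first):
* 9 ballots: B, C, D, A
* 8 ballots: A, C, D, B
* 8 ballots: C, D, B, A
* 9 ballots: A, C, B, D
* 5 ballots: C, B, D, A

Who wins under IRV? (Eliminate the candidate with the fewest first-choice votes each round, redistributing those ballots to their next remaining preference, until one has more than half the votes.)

C

Round 1: A 17, B 9, C 13, D 0. D eliminated.
Round 2: A 17, B 9, C 13. B eliminated.
Round 3: A 17, C 22. C has a majority (≥20).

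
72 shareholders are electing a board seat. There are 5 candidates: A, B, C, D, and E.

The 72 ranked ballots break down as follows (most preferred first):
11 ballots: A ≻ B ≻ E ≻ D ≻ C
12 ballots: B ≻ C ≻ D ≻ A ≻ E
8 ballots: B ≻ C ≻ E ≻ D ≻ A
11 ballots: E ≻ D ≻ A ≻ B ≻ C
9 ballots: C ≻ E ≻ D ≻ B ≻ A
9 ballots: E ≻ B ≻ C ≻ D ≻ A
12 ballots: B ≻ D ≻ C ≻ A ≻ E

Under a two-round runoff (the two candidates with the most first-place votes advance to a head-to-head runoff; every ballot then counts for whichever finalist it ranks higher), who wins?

B

Round 1 first-place votes: A 11, B 32, C 9, D 0, E 20. B and E advance.
Runoff: B is ranked above E on 43 ballots, E above B on 29.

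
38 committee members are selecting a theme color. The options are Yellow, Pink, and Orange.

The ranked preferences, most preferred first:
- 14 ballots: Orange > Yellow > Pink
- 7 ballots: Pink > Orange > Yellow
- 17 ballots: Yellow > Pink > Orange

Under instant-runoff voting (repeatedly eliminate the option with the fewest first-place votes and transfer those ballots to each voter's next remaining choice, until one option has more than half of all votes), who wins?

Round 1: Yellow 17, Pink 7, Orange 14. Pink eliminated.
Round 2: Yellow 17, Orange 21. Orange has a majority (≥20).

Orange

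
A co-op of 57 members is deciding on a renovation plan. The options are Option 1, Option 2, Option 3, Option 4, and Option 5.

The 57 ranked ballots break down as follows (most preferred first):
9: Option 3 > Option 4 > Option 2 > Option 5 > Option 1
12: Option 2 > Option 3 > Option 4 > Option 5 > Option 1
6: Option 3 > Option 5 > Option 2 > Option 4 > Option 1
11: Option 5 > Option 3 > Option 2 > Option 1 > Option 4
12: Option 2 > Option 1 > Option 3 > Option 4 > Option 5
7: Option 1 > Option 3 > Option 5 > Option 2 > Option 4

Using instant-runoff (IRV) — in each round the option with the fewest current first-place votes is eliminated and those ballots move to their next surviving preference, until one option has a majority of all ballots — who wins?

Option 3

Round 1: Option 1 7, Option 2 24, Option 3 15, Option 4 0, Option 5 11. Option 4 eliminated.
Round 2: Option 1 7, Option 2 24, Option 3 15, Option 5 11. Option 1 eliminated.
Round 3: Option 2 24, Option 3 22, Option 5 11. Option 5 eliminated.
Round 4: Option 2 24, Option 3 33. Option 3 has a majority (≥29).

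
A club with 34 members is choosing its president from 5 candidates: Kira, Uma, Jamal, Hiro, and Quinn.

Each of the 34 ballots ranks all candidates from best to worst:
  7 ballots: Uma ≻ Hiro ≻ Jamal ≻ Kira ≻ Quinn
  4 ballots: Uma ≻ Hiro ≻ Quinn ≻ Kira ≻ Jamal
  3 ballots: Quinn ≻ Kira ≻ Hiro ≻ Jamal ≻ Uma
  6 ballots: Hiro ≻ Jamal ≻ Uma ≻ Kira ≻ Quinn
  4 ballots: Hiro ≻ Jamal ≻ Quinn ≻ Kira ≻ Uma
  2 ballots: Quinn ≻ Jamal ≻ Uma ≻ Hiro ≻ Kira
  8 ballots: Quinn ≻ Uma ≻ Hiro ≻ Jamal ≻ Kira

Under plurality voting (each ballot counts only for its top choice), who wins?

First-place votes: Kira 0, Uma 11, Jamal 0, Hiro 10, Quinn 13.

Quinn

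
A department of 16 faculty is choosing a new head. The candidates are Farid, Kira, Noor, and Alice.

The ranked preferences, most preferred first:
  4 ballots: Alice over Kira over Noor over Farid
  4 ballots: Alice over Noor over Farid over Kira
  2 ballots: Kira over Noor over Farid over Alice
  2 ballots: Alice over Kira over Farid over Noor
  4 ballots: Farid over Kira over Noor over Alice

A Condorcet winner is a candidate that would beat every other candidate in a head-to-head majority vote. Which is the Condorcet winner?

Alice

Alice vs Farid: 10–6
Alice vs Kira: 10–6
Alice vs Noor: 10–6
Alice beats every other candidate.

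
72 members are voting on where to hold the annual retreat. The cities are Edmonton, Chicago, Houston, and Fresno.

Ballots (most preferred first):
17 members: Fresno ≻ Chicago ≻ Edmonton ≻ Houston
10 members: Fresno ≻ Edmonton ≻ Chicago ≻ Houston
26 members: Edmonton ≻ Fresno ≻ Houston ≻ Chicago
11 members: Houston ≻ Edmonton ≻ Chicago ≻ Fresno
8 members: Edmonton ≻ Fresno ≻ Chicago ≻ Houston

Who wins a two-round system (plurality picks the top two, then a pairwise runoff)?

Round 1 first-place votes: Edmonton 34, Chicago 0, Houston 11, Fresno 27. Edmonton and Fresno advance.
Runoff: Edmonton is ranked above Fresno on 45 ballots, Fresno above Edmonton on 27.

Edmonton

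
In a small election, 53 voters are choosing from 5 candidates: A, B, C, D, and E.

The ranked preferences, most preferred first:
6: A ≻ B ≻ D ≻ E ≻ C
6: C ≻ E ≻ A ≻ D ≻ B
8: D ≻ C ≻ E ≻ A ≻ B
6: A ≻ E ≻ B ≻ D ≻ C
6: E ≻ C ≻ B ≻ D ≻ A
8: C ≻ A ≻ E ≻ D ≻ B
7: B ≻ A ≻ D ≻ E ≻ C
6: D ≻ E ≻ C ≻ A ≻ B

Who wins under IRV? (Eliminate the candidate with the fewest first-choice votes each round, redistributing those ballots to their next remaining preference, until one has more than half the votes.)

C

Round 1: A 12, B 7, C 14, D 14, E 6. E eliminated.
Round 2: A 12, B 7, C 20, D 14. B eliminated.
Round 3: A 19, C 20, D 14. D eliminated.
Round 4: A 19, C 34. C has a majority (≥27).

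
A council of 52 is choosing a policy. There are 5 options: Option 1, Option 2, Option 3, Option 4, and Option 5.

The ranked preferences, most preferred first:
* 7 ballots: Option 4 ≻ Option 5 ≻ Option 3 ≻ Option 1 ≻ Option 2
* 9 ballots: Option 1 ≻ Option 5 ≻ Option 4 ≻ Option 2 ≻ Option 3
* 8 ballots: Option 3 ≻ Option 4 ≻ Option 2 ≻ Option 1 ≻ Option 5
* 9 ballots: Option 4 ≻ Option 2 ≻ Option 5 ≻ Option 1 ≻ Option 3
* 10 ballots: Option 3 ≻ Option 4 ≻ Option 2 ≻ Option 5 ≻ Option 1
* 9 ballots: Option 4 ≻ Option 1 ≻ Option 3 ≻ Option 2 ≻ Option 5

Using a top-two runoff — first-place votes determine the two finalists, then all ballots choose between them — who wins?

Option 4

Round 1 first-place votes: Option 1 9, Option 2 0, Option 3 18, Option 4 25, Option 5 0. Option 4 and Option 3 advance.
Runoff: Option 4 is ranked above Option 3 on 34 ballots, Option 3 above Option 4 on 18.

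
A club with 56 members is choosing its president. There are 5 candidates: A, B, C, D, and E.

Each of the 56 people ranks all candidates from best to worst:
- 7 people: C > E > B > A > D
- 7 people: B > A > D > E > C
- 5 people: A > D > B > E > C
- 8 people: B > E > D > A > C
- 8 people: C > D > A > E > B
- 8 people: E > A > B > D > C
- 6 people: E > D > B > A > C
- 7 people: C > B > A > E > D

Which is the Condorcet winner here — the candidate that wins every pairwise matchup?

E

E vs A: 29–27
E vs B: 29–27
E vs C: 34–22
E vs D: 36–20
E beats every other candidate.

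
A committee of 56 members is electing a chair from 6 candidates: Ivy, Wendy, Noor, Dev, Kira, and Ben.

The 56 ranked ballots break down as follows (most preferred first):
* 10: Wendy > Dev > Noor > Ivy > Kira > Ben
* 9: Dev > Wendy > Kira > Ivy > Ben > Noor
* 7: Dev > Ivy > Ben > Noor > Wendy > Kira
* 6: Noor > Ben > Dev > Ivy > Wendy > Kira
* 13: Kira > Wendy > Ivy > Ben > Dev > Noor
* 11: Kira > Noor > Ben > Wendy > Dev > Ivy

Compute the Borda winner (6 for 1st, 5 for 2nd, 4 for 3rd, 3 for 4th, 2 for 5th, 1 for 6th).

Wendy

Ivy: 10×3 + 9×3 + 7×5 + 6×3 + 13×4 + 11×1 = 173
Wendy: 10×6 + 9×5 + 7×2 + 6×2 + 13×5 + 11×3 = 229
Noor: 10×4 + 9×1 + 7×3 + 6×6 + 13×1 + 11×5 = 174
Dev: 10×5 + 9×6 + 7×6 + 6×4 + 13×2 + 11×2 = 218
Kira: 10×2 + 9×4 + 7×1 + 6×1 + 13×6 + 11×6 = 213
Ben: 10×1 + 9×2 + 7×4 + 6×5 + 13×3 + 11×4 = 169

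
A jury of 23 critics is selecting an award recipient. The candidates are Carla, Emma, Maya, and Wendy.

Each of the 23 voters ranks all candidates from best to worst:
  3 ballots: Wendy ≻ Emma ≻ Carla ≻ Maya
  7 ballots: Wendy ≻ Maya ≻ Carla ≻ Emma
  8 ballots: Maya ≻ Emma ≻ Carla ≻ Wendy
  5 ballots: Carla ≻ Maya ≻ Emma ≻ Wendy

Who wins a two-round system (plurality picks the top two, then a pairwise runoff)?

Round 1 first-place votes: Carla 5, Emma 0, Maya 8, Wendy 10. Wendy and Maya advance.
Runoff: Wendy is ranked above Maya on 10 ballots, Maya above Wendy on 13.

Maya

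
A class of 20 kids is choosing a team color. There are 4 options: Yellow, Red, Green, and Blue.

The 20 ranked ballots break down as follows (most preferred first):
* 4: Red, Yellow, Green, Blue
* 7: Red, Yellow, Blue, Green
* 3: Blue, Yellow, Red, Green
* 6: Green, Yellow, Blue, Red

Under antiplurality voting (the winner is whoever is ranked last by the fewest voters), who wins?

Last-place votes: Yellow 0, Red 6, Green 10, Blue 4.

Yellow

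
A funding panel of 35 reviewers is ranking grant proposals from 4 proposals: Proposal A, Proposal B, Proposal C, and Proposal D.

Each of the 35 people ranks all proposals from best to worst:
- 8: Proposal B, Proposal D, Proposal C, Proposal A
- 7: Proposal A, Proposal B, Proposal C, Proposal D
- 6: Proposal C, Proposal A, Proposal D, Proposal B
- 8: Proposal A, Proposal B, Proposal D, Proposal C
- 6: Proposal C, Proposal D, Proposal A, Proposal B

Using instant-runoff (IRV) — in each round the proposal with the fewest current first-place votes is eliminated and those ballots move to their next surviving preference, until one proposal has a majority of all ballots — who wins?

Round 1: Proposal A 15, Proposal B 8, Proposal C 12, Proposal D 0. Proposal D eliminated.
Round 2: Proposal A 15, Proposal B 8, Proposal C 12. Proposal B eliminated.
Round 3: Proposal A 15, Proposal C 20. Proposal C has a majority (≥18).

Proposal C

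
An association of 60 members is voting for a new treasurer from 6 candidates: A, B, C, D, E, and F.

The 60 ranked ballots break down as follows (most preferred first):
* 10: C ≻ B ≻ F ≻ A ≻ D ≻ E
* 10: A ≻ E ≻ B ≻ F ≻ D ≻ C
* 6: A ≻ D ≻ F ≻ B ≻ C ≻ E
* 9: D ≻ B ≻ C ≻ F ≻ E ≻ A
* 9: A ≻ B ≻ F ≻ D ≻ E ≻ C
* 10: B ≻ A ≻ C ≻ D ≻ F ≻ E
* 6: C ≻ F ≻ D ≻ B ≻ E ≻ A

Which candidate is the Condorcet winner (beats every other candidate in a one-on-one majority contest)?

B

B vs A: 35–25
B vs C: 44–16
B vs D: 39–21
B vs E: 50–10
B vs F: 48–12
B beats every other candidate.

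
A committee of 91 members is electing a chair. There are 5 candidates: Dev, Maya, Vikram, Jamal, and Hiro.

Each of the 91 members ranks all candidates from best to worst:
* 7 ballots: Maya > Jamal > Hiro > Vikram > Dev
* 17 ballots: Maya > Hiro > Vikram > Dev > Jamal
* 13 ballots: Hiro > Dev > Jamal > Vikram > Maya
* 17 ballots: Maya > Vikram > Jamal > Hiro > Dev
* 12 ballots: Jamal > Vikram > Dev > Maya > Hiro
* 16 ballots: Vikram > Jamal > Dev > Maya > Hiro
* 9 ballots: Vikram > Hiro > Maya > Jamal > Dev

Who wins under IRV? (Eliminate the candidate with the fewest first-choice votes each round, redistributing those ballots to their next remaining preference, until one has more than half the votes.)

Vikram

Round 1: Dev 0, Maya 41, Vikram 25, Jamal 12, Hiro 13. Dev eliminated.
Round 2: Maya 41, Vikram 25, Jamal 12, Hiro 13. Jamal eliminated.
Round 3: Maya 41, Vikram 37, Hiro 13. Hiro eliminated.
Round 4: Maya 41, Vikram 50. Vikram has a majority (≥46).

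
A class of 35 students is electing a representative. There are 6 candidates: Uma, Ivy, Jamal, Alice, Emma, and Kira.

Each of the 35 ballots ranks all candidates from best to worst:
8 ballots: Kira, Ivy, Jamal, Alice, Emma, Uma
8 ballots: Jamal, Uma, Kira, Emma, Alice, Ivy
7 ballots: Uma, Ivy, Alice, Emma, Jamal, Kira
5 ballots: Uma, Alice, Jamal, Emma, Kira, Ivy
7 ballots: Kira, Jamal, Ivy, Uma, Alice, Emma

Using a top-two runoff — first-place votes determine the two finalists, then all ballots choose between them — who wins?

Uma

Round 1 first-place votes: Uma 12, Ivy 0, Jamal 8, Alice 0, Emma 0, Kira 15. Kira and Uma advance.
Runoff: Kira is ranked above Uma on 15 ballots, Uma above Kira on 20.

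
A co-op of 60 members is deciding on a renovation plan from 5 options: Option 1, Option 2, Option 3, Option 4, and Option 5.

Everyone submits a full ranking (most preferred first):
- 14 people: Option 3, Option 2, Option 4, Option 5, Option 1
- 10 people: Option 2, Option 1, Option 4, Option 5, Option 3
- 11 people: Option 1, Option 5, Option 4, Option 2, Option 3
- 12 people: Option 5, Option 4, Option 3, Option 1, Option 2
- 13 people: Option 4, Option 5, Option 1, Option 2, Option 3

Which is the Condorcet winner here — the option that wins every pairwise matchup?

Option 4

Option 4 vs Option 1: 39–21
Option 4 vs Option 2: 36–24
Option 4 vs Option 3: 46–14
Option 4 vs Option 5: 37–23
Option 4 beats every other option.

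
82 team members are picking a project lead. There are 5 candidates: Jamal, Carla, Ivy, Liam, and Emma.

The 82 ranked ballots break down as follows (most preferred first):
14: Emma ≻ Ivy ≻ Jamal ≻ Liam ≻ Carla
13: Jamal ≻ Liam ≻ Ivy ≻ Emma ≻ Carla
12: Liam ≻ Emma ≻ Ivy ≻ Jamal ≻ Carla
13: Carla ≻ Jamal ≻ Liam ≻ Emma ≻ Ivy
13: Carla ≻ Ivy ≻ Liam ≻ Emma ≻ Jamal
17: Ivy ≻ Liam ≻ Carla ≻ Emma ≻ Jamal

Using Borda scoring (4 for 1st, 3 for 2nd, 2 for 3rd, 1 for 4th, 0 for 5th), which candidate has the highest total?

Jamal: 14×2 + 13×4 + 12×1 + 13×3 + 13×0 + 17×0 = 131
Carla: 14×0 + 13×0 + 12×0 + 13×4 + 13×4 + 17×2 = 138
Ivy: 14×3 + 13×2 + 12×2 + 13×0 + 13×3 + 17×4 = 199
Liam: 14×1 + 13×3 + 12×4 + 13×2 + 13×2 + 17×3 = 204
Emma: 14×4 + 13×1 + 12×3 + 13×1 + 13×1 + 17×1 = 148

Liam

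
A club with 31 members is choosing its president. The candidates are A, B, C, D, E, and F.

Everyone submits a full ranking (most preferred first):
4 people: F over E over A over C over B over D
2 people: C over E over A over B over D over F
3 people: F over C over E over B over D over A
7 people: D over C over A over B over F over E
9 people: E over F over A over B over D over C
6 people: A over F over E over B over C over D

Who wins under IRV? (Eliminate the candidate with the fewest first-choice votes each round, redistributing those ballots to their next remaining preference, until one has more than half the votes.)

F

Round 1: A 6, B 0, C 2, D 7, E 9, F 7. B eliminated.
Round 2: A 6, C 2, D 7, E 9, F 7. C eliminated.
Round 3: A 6, D 7, E 11, F 7. A eliminated.
Round 4: D 7, E 11, F 13. D eliminated.
Round 5: E 11, F 20. F has a majority (≥16).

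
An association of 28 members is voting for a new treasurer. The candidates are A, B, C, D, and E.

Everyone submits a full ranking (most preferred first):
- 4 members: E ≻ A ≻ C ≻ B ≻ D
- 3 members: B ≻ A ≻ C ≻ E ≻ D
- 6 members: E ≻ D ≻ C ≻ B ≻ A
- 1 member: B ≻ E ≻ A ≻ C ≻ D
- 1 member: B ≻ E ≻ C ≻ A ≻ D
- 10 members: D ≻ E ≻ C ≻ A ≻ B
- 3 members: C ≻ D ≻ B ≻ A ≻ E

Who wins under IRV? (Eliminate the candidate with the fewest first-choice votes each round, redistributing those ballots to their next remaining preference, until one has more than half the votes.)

E

Round 1: A 0, B 5, C 3, D 10, E 10. A eliminated.
Round 2: B 5, C 3, D 10, E 10. C eliminated.
Round 3: B 5, D 13, E 10. B eliminated.
Round 4: D 13, E 15. E has a majority (≥15).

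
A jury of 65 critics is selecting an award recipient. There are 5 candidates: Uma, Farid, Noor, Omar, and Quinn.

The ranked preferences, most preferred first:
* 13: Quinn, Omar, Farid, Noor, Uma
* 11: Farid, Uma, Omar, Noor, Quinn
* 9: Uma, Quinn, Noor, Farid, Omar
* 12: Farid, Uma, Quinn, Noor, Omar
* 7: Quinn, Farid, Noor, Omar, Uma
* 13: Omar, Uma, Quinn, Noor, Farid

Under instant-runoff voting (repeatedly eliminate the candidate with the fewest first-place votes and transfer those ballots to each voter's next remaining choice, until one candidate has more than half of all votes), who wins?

Round 1: Uma 9, Farid 23, Noor 0, Omar 13, Quinn 20. Noor eliminated.
Round 2: Uma 9, Farid 23, Omar 13, Quinn 20. Uma eliminated.
Round 3: Farid 23, Omar 13, Quinn 29. Omar eliminated.
Round 4: Farid 23, Quinn 42. Quinn has a majority (≥33).

Quinn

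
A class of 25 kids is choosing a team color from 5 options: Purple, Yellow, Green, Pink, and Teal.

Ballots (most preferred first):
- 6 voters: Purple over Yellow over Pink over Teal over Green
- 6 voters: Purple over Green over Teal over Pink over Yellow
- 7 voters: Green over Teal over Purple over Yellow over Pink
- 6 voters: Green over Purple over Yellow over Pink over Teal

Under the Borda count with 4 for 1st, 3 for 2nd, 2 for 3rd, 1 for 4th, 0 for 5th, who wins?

Purple

Purple: 6×4 + 6×4 + 7×2 + 6×3 = 80
Yellow: 6×3 + 6×0 + 7×1 + 6×2 = 37
Green: 6×0 + 6×3 + 7×4 + 6×4 = 70
Pink: 6×2 + 6×1 + 7×0 + 6×1 = 24
Teal: 6×1 + 6×2 + 7×3 + 6×0 = 39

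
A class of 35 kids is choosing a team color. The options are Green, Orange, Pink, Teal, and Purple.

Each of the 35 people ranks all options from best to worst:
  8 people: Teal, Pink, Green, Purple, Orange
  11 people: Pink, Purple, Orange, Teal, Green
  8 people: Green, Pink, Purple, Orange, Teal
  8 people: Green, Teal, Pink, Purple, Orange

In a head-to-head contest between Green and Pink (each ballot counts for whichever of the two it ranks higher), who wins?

Pink

Green is ranked above Pink on 16 ballots; Pink above Green on 19.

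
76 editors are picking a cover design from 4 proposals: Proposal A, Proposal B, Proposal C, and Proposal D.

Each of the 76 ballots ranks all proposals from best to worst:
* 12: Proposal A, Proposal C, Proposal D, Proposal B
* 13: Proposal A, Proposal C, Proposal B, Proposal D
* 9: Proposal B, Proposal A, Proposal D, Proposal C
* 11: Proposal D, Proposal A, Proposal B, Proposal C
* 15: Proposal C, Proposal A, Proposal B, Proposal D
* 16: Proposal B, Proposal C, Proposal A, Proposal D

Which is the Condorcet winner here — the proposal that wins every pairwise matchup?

Proposal A vs Proposal B: 51–25
Proposal A vs Proposal C: 45–31
Proposal A vs Proposal D: 65–11
Proposal A beats every other proposal.

Proposal A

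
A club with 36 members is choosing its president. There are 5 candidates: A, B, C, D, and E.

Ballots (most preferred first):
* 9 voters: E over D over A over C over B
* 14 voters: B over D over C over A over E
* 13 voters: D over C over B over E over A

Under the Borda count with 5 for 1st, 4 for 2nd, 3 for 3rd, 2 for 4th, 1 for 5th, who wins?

D

A: 9×3 + 14×2 + 13×1 = 68
B: 9×1 + 14×5 + 13×3 = 118
C: 9×2 + 14×3 + 13×4 = 112
D: 9×4 + 14×4 + 13×5 = 157
E: 9×5 + 14×1 + 13×2 = 85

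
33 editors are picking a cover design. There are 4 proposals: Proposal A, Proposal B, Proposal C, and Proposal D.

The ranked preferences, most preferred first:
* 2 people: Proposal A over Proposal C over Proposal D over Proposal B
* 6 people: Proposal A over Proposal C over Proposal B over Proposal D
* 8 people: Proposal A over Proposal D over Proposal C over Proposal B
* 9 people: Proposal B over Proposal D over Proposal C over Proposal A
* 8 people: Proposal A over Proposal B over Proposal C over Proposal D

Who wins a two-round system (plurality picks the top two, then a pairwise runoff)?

Round 1 first-place votes: Proposal A 24, Proposal B 9, Proposal C 0, Proposal D 0. Proposal A and Proposal B advance.
Runoff: Proposal A is ranked above Proposal B on 24 ballots, Proposal B above Proposal A on 9.

Proposal A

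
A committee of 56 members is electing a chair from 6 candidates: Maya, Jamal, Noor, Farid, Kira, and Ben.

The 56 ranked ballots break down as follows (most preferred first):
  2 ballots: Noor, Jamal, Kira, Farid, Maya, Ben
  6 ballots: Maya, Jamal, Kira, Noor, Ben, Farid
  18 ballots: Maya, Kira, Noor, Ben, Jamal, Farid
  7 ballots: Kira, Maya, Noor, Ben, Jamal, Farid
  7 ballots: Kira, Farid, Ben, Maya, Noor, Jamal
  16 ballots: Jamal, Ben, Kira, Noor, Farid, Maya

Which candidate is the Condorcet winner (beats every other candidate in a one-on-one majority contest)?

Kira vs Maya: 32–24
Kira vs Jamal: 32–24
Kira vs Noor: 54–2
Kira vs Farid: 56–0
Kira vs Ben: 40–16
Kira beats every other candidate.

Kira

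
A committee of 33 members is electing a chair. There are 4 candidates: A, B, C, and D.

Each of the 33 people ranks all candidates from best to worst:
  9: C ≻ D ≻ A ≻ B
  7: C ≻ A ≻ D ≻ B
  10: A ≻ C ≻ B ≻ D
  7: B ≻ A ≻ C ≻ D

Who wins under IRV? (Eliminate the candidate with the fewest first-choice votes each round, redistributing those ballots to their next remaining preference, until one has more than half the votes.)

Round 1: A 10, B 7, C 16, D 0. D eliminated.
Round 2: A 10, B 7, C 16. B eliminated.
Round 3: A 17, C 16. A has a majority (≥17).

A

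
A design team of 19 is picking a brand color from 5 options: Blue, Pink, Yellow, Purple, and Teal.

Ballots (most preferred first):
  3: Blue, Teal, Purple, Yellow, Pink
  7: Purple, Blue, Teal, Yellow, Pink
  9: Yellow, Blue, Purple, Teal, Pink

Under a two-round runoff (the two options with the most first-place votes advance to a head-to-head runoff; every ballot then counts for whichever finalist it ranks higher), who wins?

Purple

Round 1 first-place votes: Blue 3, Pink 0, Yellow 9, Purple 7, Teal 0. Yellow and Purple advance.
Runoff: Yellow is ranked above Purple on 9 ballots, Purple above Yellow on 10.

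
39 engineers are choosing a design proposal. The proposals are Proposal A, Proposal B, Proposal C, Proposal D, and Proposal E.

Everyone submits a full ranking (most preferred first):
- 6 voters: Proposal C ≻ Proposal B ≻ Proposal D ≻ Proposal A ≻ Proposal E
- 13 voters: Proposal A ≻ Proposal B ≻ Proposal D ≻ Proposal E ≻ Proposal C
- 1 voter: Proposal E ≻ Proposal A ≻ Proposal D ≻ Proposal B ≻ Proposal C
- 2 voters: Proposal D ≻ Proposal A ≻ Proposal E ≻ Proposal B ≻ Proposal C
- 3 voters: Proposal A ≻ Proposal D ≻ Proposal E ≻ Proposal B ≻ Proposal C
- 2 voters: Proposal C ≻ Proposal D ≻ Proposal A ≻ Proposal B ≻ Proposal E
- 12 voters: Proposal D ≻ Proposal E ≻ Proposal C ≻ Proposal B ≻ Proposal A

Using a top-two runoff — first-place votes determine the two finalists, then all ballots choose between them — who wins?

Round 1 first-place votes: Proposal A 16, Proposal B 0, Proposal C 8, Proposal D 14, Proposal E 1. Proposal A and Proposal D advance.
Runoff: Proposal A is ranked above Proposal D on 17 ballots, Proposal D above Proposal A on 22.

Proposal D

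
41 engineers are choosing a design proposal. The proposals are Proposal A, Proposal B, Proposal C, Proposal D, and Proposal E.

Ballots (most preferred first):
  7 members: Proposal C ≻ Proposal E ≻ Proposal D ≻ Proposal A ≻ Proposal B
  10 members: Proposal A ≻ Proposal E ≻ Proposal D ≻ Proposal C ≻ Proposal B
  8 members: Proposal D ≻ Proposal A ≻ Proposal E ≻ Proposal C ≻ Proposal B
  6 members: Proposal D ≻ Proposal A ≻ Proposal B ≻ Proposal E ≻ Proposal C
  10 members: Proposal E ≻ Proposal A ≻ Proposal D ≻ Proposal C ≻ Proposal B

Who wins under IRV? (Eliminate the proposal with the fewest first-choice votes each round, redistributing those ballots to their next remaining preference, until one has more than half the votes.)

Round 1: Proposal A 10, Proposal B 0, Proposal C 7, Proposal D 14, Proposal E 10. Proposal B eliminated.
Round 2: Proposal A 10, Proposal C 7, Proposal D 14, Proposal E 10. Proposal C eliminated.
Round 3: Proposal A 10, Proposal D 14, Proposal E 17. Proposal A eliminated.
Round 4: Proposal D 14, Proposal E 27. Proposal E has a majority (≥21).

Proposal E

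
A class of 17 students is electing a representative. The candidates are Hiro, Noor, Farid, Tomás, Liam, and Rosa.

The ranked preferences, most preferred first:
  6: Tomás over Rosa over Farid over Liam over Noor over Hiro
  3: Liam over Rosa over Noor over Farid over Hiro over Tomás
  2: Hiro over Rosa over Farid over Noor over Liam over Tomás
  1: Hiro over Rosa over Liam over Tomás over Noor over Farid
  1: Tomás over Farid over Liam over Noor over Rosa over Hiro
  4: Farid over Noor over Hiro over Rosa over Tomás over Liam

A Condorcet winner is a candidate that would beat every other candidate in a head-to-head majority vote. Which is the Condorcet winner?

Rosa

Rosa vs Hiro: 10–7
Rosa vs Noor: 12–5
Rosa vs Farid: 12–5
Rosa vs Tomás: 10–7
Rosa vs Liam: 13–4
Rosa beats every other candidate.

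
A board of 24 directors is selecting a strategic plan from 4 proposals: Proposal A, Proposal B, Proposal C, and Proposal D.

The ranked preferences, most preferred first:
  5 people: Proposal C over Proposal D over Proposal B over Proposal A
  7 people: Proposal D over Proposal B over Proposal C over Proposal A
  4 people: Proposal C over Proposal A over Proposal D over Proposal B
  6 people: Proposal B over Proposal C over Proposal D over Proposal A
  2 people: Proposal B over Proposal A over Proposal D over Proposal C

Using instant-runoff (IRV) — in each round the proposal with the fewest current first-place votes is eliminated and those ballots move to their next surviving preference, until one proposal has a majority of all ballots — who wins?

Proposal B

Round 1: Proposal A 0, Proposal B 8, Proposal C 9, Proposal D 7. Proposal A eliminated.
Round 2: Proposal B 8, Proposal C 9, Proposal D 7. Proposal D eliminated.
Round 3: Proposal B 15, Proposal C 9. Proposal B has a majority (≥13).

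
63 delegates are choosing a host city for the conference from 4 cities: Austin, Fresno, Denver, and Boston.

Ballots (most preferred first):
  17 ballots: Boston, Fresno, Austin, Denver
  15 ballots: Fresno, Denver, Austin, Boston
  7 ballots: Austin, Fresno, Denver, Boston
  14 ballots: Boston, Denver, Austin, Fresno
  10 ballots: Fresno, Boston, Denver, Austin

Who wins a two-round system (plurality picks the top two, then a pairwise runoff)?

Round 1 first-place votes: Austin 7, Fresno 25, Denver 0, Boston 31. Boston and Fresno advance.
Runoff: Boston is ranked above Fresno on 31 ballots, Fresno above Boston on 32.

Fresno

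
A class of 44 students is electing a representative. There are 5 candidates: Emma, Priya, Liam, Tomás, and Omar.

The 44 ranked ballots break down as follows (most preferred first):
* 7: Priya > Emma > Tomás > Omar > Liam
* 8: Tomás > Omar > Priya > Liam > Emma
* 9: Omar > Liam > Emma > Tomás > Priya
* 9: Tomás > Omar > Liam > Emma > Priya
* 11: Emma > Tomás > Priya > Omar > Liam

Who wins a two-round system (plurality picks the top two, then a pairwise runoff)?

Round 1 first-place votes: Emma 11, Priya 7, Liam 0, Tomás 17, Omar 9. Tomás and Emma advance.
Runoff: Tomás is ranked above Emma on 17 ballots, Emma above Tomás on 27.

Emma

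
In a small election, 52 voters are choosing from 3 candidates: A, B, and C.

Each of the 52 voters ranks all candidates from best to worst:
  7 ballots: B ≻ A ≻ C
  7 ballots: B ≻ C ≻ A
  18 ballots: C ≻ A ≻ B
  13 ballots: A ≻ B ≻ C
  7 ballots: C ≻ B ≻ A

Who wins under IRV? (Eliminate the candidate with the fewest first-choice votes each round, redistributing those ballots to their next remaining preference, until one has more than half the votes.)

B

Round 1: A 13, B 14, C 25. A eliminated.
Round 2: B 27, C 25. B has a majority (≥27).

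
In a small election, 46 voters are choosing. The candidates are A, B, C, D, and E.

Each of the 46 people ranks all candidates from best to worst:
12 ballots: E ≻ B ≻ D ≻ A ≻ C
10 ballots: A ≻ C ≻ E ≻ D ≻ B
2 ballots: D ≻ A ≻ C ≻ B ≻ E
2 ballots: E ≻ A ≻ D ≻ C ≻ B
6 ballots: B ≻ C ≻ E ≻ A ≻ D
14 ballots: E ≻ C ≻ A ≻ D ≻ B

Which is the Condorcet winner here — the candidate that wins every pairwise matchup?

E vs A: 34–12
E vs B: 38–8
E vs C: 28–18
E vs D: 44–2
E beats every other candidate.

E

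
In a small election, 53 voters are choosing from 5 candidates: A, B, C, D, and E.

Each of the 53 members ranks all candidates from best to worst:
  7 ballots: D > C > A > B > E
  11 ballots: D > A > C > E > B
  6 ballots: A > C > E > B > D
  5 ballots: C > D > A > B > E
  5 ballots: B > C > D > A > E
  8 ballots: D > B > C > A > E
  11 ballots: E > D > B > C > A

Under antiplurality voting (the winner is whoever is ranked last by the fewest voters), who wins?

Last-place votes: A 11, B 11, C 0, D 6, E 25.

C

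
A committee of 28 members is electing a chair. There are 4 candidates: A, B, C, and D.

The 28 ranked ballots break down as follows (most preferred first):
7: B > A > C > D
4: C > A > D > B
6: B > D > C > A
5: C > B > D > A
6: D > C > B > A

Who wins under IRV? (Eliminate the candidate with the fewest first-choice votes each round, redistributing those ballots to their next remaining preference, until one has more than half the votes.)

C

Round 1: A 0, B 13, C 9, D 6. A eliminated.
Round 2: B 13, C 9, D 6. D eliminated.
Round 3: B 13, C 15. C has a majority (≥15).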